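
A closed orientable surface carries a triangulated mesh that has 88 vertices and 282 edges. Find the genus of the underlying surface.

Every face is a triangle and each edge borders two faces, so 3F = 2·282, giving F = 188.
χ = V − E + F = 88 − 282 + 188 = -6.
For a closed orientable surface χ = 2 − 2g, so g = (2 − (-6))/2 = 4.

4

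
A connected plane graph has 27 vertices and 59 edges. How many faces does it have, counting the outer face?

34

Euler's formula for a connected plane graph: V − E + F = 2, so F = 2 − 27 + 59 = 34.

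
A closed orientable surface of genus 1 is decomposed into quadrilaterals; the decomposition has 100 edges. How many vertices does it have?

50

χ = 2 − 2·1 = 0, and every face is a square so 4F = 2E.
F = 2E/4 = 50. Then V = 0 + E − F = 0 + 100 − 50 = 50.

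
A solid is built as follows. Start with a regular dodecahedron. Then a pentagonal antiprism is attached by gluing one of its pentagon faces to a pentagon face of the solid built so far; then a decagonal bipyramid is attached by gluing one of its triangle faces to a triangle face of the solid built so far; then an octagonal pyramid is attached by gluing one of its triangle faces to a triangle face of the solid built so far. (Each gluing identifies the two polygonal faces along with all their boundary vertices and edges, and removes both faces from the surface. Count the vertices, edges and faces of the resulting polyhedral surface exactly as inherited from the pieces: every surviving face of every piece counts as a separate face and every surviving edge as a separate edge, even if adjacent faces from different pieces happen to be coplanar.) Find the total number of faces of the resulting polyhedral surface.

A regular dodecahedron: V=20, E=30, F=12.
Attach a pentagonal antiprism (V=10, E=20, F=12) along a 5-gon: merge 5 vertices and 5 edges, delete both glued faces → V=25, E=45, F=22.
Attach a decagonal bipyramid (V=12, E=30, F=20) along a 3-gon: merge 3 vertices and 3 edges, delete both glued faces → V=34, E=72, F=40.
Attach an octagonal pyramid (V=9, E=16, F=9) along a 3-gon: merge 3 vertices and 3 edges, delete both glued faces → V=40, E=85, F=47.
Check: V − E + F = 40 − 85 + 47 = 2.

47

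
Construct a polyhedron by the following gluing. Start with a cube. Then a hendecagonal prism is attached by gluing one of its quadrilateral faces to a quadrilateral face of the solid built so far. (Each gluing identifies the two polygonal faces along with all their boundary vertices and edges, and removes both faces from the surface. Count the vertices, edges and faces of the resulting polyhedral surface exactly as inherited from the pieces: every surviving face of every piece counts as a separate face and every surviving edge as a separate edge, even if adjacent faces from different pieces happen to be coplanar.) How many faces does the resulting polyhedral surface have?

17

A cube: V=8, E=12, F=6.
Attach a hendecagonal prism (V=22, E=33, F=13) along a 4-gon: merge 4 vertices and 4 edges, delete both glued faces → V=26, E=41, F=17.
Check: V − E + F = 26 − 41 + 17 = 2.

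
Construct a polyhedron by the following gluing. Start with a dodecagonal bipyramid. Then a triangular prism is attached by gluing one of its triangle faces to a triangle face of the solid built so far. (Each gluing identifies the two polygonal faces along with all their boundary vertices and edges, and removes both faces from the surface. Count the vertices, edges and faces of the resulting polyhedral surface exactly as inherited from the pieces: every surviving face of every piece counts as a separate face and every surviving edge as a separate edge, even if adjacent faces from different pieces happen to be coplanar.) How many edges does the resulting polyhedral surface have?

42

A dodecagonal bipyramid: V=14, E=36, F=24.
Attach a triangular prism (V=6, E=9, F=5) along a 3-gon: merge 3 vertices and 3 edges, delete both glued faces → V=17, E=42, F=27.
Check: V − E + F = 17 − 42 + 27 = 2.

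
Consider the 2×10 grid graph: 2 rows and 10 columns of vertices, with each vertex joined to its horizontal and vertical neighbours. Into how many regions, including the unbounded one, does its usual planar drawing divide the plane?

The grid has V = 2·10 = 20 vertices and E = 2·9 + 10·1 = 28 edges.
F = 2 − V + E = 2 − 20 + 28 = 10.

10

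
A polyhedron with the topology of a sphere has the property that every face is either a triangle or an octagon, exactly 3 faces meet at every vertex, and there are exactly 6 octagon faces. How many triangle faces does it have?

8

Let x be the number of triangles; then F = 6 + x.
Edge–face incidences: 2E = 8·6 + 3·x = 48 + 3x.
Every vertex has degree 3, so 3V = 2E.
Euler: V − E + F = 2 ⇒ (2E)/3 − E + (6 + x) = 2.
Multiply by 6: 2·(2E) − 3·(2E) + 6·(6 + x) = 12, i.e. 36 + 6x − (48 + 3x) = 12.
Collecting terms: 3x − 12 = 12, so 3x = 24, so x = 8.
Then 2E = 48 + 3·8 = 72, so E = 36, V = 2E/3 = 24, F = 6 + 8 = 14.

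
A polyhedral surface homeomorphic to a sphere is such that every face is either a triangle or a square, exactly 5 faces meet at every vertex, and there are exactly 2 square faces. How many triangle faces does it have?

Let x be the number of triangles; then F = 2 + x.
Edge–face incidences: 2E = 4·2 + 3·x = 8 + 3x.
Every vertex has degree 5, so 5V = 2E.
Euler: V − E + F = 2 ⇒ (2E)/5 − E + (2 + x) = 2.
Multiply by 10: 2·(2E) − 5·(2E) + 10·(2 + x) = 20, i.e. 20 + 10x − 3·(8 + 3x) = 20.
Collecting terms: x − 4 = 20, so x = 24.
Then 2E = 8 + 3·24 = 80, so E = 40, V = 2E/5 = 16, F = 2 + 24 = 26.

24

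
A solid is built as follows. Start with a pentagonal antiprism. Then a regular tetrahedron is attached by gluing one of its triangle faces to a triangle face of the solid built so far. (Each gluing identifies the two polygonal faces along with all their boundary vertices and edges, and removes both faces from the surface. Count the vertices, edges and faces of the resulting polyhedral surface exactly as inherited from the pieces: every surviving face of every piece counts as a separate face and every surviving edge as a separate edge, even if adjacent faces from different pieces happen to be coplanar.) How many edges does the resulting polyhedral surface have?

A pentagonal antiprism: V=10, E=20, F=12.
Attach a regular tetrahedron (V=4, E=6, F=4) along a 3-gon: merge 3 vertices and 3 edges, delete both glued faces → V=11, E=23, F=14.
Check: V − E + F = 11 − 23 + 14 = 2.

23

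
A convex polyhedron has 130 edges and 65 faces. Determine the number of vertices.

Here V − E + F = 2.
V = 2 + E − F = 2 + 130 − 65 = 67.

67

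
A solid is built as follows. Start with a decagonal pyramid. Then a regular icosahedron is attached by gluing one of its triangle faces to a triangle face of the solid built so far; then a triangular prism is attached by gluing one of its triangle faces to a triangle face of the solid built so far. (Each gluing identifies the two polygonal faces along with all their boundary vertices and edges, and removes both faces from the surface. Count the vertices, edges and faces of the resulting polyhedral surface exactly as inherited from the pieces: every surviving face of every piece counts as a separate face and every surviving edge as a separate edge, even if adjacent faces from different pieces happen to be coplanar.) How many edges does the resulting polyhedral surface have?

A decagonal pyramid: V=11, E=20, F=11.
Attach a regular icosahedron (V=12, E=30, F=20) along a 3-gon: merge 3 vertices and 3 edges, delete both glued faces → V=20, E=47, F=29.
Attach a triangular prism (V=6, E=9, F=5) along a 3-gon: merge 3 vertices and 3 edges, delete both glued faces → V=23, E=53, F=32.
Check: V − E + F = 23 − 53 + 32 = 2.

53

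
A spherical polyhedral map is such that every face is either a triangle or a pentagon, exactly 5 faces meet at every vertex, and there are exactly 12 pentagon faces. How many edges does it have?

150

Let x be the number of triangles; then F = 12 + x.
Edge–face incidences: 2E = 5·12 + 3·x = 60 + 3x.
Every vertex has degree 5, so 5V = 2E.
Euler: V − E + F = 2 ⇒ (2E)/5 − E + (12 + x) = 2.
Multiply by 10: 2·(2E) − 5·(2E) + 10·(12 + x) = 20, i.e. 120 + 10x − 3·(60 + 3x) = 20.
Collecting terms: x − 60 = 20, so x = 80.
Then 2E = 60 + 3·80 = 300, so E = 150, V = 2E/5 = 60, F = 12 + 80 = 92.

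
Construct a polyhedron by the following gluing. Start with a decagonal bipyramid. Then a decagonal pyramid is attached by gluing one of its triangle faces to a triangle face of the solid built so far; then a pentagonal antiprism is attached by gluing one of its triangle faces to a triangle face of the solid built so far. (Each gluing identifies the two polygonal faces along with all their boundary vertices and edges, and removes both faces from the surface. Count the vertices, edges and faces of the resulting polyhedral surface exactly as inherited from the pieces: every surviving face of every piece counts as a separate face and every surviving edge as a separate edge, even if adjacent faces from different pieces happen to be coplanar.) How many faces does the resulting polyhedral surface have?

39

A decagonal bipyramid: V=12, E=30, F=20.
Attach a decagonal pyramid (V=11, E=20, F=11) along a 3-gon: merge 3 vertices and 3 edges, delete both glued faces → V=20, E=47, F=29.
Attach a pentagonal antiprism (V=10, E=20, F=12) along a 3-gon: merge 3 vertices and 3 edges, delete both glued faces → V=27, E=64, F=39.
Check: V − E + F = 27 − 64 + 39 = 2.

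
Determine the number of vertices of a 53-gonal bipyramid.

A bipyramid over an n-gon has 2n triangular faces and n + 2 vertices: V = 53 + 2 = 55, E = 3·53 = 159, F = 2·53 = 106.

55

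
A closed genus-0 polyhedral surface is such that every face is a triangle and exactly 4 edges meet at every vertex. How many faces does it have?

Each face has 3 edges and each edge borders two faces, so 2E = 3F.
Each vertex has degree 4, so 4V = 2E and hence V = 3F/4.
Euler: V − E + F = 2 ⇒ (3F/4) − (3F/2) + F = 2.
Multiply by 8: (6 − 12 + 8)F = 16, i.e. 2F = 16.
So F = 8, E = 3·8/2 = 12, V = 3·8/4 = 6.

8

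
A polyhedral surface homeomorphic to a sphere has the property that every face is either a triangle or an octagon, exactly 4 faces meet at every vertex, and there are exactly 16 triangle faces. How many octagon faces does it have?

2

Let x be the number of octagons; then F = 16 + x.
Edge–face incidences: 2E = 3·16 + 8·x = 48 + 8x.
Every vertex has degree 4, so 4V = 2E.
Euler: V − E + F = 2 ⇒ (2E)/4 − E + (16 + x) = 2.
Multiply by 8: 2·(2E) − 4·(2E) + 8·(16 + x) = 16, i.e. 128 + 8x − 2·(48 + 8x) = 16.
Collecting terms: −8x + 32 = 16, so −8x = −16, so x = 2.
Then 2E = 48 + 8·2 = 64, so E = 32, V = 2E/4 = 16, F = 16 + 2 = 18.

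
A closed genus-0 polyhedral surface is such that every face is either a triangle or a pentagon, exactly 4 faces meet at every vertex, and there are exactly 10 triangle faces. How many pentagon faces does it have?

2

Let x be the number of pentagons; then F = 10 + x.
Edge–face incidences: 2E = 3·10 + 5·x = 30 + 5x.
Every vertex has degree 4, so 4V = 2E.
Euler: V − E + F = 2 ⇒ (2E)/4 − E + (10 + x) = 2.
Multiply by 8: 2·(2E) − 4·(2E) + 8·(10 + x) = 16, i.e. 80 + 8x − 2·(30 + 5x) = 16.
Collecting terms: −2x + 20 = 16, so −2x = −4, so x = 2.
Then 2E = 30 + 5·2 = 40, so E = 20, V = 2E/4 = 10, F = 10 + 2 = 12.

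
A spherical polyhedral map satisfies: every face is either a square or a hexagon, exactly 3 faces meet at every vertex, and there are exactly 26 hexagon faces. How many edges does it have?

90

Let x be the number of squares; then F = 26 + x.
Edge–face incidences: 2E = 6·26 + 4·x = 156 + 4x.
Every vertex has degree 3, so 3V = 2E.
Euler: V − E + F = 2 ⇒ (2E)/3 − E + (26 + x) = 2.
Multiply by 6: 2·(2E) − 3·(2E) + 6·(26 + x) = 12, i.e. 156 + 6x − (156 + 4x) = 12.
Collecting terms: 2x = 12, so x = 6.
Then 2E = 156 + 4·6 = 180, so E = 90, V = 2E/3 = 60, F = 26 + 6 = 32.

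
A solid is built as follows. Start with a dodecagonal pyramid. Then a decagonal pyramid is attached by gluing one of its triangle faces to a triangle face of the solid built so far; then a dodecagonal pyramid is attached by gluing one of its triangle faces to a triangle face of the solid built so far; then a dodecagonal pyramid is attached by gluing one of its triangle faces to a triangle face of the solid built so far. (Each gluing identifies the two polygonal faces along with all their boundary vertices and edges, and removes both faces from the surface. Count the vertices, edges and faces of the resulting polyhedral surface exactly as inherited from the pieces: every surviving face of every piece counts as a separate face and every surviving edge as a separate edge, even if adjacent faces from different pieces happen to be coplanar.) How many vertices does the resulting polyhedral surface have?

A dodecagonal pyramid: V=13, E=24, F=13.
Attach a decagonal pyramid (V=11, E=20, F=11) along a 3-gon: merge 3 vertices and 3 edges, delete both glued faces → V=21, E=41, F=22.
Attach a dodecagonal pyramid (V=13, E=24, F=13) along a 3-gon: merge 3 vertices and 3 edges, delete both glued faces → V=31, E=62, F=33.
Attach a dodecagonal pyramid (V=13, E=24, F=13) along a 3-gon: merge 3 vertices and 3 edges, delete both glued faces → V=41, E=83, F=44.
Check: V − E + F = 41 − 83 + 44 = 2.

41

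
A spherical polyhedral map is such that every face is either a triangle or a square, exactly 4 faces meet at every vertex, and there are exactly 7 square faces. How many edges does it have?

Let x be the number of triangles; then F = 7 + x.
Edge–face incidences: 2E = 4·7 + 3·x = 28 + 3x.
Every vertex has degree 4, so 4V = 2E.
Euler: V − E + F = 2 ⇒ (2E)/4 − E + (7 + x) = 2.
Multiply by 8: 2·(2E) − 4·(2E) + 8·(7 + x) = 16, i.e. 56 + 8x − 2·(28 + 3x) = 16.
Collecting terms: 2x = 16, so x = 8.
Then 2E = 28 + 3·8 = 52, so E = 26, V = 2E/4 = 13, F = 7 + 8 = 15.

26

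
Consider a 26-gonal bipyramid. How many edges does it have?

A bipyramid over an n-gon has 2n triangular faces and n + 2 vertices: V = 26 + 2 = 28, E = 3·26 = 78, F = 2·26 = 52.

78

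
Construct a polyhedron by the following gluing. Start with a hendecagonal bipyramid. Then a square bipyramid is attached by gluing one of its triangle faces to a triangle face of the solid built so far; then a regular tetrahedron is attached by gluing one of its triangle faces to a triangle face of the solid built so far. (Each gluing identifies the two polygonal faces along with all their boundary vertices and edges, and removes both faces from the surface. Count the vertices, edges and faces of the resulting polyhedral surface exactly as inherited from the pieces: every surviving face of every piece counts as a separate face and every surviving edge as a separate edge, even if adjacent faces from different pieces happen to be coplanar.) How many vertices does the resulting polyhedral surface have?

17

A hendecagonal bipyramid: V=13, E=33, F=22.
Attach a square bipyramid (V=6, E=12, F=8) along a 3-gon: merge 3 vertices and 3 edges, delete both glued faces → V=16, E=42, F=28.
Attach a regular tetrahedron (V=4, E=6, F=4) along a 3-gon: merge 3 vertices and 3 edges, delete both glued faces → V=17, E=45, F=30.
Check: V − E + F = 17 − 45 + 30 = 2.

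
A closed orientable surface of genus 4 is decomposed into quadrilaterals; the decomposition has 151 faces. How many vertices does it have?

145

χ = 2 − 2·4 = -6, and every face is a square so 4F = 2E.
E = 4·151/2 = 302. Then V = -6 + E − F = -6 + 302 − 151 = 145.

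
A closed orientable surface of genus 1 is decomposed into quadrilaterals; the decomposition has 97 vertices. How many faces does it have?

χ = 2 − 2·1 = 0, and every face is a square so 4F = 2E.
V − E + F = 0 with E = 4F/2 gives 97 − (4/2 − 1)·F = 0, so F = 97 and E = 194.

97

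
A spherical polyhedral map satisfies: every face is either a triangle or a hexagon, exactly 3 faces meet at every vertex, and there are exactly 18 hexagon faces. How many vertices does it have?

40

Let x be the number of triangles; then F = 18 + x.
Edge–face incidences: 2E = 6·18 + 3·x = 108 + 3x.
Every vertex has degree 3, so 3V = 2E.
Euler: V − E + F = 2 ⇒ (2E)/3 − E + (18 + x) = 2.
Multiply by 6: 2·(2E) − 3·(2E) + 6·(18 + x) = 12, i.e. 108 + 6x − (108 + 3x) = 12.
Collecting terms: 3x = 12, so x = 4.
Then 2E = 108 + 3·4 = 120, so E = 60, V = 2E/3 = 40, F = 18 + 4 = 22.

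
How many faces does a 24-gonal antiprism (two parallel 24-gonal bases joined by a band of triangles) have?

50

An antiprism on an n-gon has two n-gon caps and 2n triangles: V = 2·24 = 48, E = 4·24 = 96, F = 2·24 + 2 = 50.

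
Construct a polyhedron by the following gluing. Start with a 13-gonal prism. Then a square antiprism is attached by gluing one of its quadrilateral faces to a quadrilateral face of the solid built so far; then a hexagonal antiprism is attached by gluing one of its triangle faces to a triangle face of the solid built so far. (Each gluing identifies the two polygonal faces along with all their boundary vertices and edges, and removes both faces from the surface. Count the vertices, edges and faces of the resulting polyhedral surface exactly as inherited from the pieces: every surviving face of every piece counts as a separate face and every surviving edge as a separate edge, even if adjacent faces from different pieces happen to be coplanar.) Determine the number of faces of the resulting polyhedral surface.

35

A 13-gonal prism: V=26, E=39, F=15.
Attach a square antiprism (V=8, E=16, F=10) along a 4-gon: merge 4 vertices and 4 edges, delete both glued faces → V=30, E=51, F=23.
Attach a hexagonal antiprism (V=12, E=24, F=14) along a 3-gon: merge 3 vertices and 3 edges, delete both glued faces → V=39, E=72, F=35.
Check: V − E + F = 39 − 72 + 35 = 2.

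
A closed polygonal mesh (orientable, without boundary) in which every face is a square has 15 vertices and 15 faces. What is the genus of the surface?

Every face is a square, so 2E = 4·15 = 60, giving E = 30.
χ = V − E + F = 15 − 30 + 15 = 0.
For a closed orientable surface χ = 2 − 2g, so g = (2 − (0))/2 = 1.

1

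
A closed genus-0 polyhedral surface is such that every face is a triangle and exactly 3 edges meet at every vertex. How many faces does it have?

Each face has 3 edges and each edge borders two faces, so 2E = 3F.
Each vertex has degree 3, so 3V = 2E and hence V = 3F/3.
Euler: V − E + F = 2 ⇒ (3F/3) − (3F/2) + F = 2.
Multiply by 6: (6 − 9 + 6)F = 12, i.e. 3F = 12.
So F = 4, E = 3·4/2 = 6, V = 3·4/3 = 4.

4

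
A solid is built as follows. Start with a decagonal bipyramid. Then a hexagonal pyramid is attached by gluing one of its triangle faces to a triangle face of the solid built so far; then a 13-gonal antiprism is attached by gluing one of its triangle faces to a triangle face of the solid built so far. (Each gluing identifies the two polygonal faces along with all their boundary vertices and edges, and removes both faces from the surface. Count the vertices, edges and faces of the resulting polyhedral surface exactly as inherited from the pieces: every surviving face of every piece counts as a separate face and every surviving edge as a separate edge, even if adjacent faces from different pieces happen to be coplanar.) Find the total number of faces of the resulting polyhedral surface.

51

A decagonal bipyramid: V=12, E=30, F=20.
Attach a hexagonal pyramid (V=7, E=12, F=7) along a 3-gon: merge 3 vertices and 3 edges, delete both glued faces → V=16, E=39, F=25.
Attach a 13-gonal antiprism (V=26, E=52, F=28) along a 3-gon: merge 3 vertices and 3 edges, delete both glued faces → V=39, E=88, F=51.
Check: V − E + F = 39 − 88 + 51 = 2.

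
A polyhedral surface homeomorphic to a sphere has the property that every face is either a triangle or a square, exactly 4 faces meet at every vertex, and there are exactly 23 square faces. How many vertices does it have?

Let x be the number of triangles; then F = 23 + x.
Edge–face incidences: 2E = 4·23 + 3·x = 92 + 3x.
Every vertex has degree 4, so 4V = 2E.
Euler: V − E + F = 2 ⇒ (2E)/4 − E + (23 + x) = 2.
Multiply by 8: 2·(2E) − 4·(2E) + 8·(23 + x) = 16, i.e. 184 + 8x − 2·(92 + 3x) = 16.
Collecting terms: 2x = 16, so x = 8.
Then 2E = 92 + 3·8 = 116, so E = 58, V = 2E/4 = 29, F = 23 + 8 = 31.

29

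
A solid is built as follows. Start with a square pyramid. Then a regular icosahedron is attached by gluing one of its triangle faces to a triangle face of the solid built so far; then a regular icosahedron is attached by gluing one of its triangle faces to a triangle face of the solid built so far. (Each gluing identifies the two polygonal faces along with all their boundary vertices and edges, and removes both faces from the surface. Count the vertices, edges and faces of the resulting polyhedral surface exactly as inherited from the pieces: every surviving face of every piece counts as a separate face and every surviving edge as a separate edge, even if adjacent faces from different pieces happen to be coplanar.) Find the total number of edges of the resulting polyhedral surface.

62

A square pyramid: V=5, E=8, F=5.
Attach a regular icosahedron (V=12, E=30, F=20) along a 3-gon: merge 3 vertices and 3 edges, delete both glued faces → V=14, E=35, F=23.
Attach a regular icosahedron (V=12, E=30, F=20) along a 3-gon: merge 3 vertices and 3 edges, delete both glued faces → V=23, E=62, F=41.
Check: V − E + F = 23 − 62 + 41 = 2.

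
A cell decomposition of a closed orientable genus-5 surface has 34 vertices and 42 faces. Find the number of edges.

84

For a closed orientable surface of genus 5, χ = 2 − 2·5 = -8.
E = V + F − (-8) = 34 + 42 − (-8) = 84.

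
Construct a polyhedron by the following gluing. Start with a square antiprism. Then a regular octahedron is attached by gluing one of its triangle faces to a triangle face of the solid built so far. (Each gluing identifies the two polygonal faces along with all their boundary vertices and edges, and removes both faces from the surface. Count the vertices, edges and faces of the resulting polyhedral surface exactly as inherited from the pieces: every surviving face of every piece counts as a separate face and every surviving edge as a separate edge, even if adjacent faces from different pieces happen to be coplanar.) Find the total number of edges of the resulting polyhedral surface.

A square antiprism: V=8, E=16, F=10.
Attach a regular octahedron (V=6, E=12, F=8) along a 3-gon: merge 3 vertices and 3 edges, delete both glued faces → V=11, E=25, F=16.
Check: V − E + F = 11 − 25 + 16 = 2.

25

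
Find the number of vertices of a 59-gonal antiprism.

An antiprism on an n-gon has two n-gon caps and 2n triangles: V = 2·59 = 118, E = 4·59 = 236, F = 2·59 + 2 = 120.

118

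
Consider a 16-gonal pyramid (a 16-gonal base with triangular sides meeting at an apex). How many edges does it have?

32

A pyramid on an n-gon base has one n-gon and n triangles: V = 16 + 1 = 17, E = 2·16 = 32, F = 16 + 1 = 17.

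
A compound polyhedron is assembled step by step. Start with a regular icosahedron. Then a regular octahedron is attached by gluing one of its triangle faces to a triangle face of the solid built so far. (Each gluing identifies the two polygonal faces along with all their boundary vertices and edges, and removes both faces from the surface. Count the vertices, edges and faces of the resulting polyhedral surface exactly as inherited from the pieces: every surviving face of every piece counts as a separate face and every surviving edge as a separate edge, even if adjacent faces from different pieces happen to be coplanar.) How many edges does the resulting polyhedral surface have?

39

A regular icosahedron: V=12, E=30, F=20.
Attach a regular octahedron (V=6, E=12, F=8) along a 3-gon: merge 3 vertices and 3 edges, delete both glued faces → V=15, E=39, F=26.
Check: V − E + F = 15 − 39 + 26 = 2.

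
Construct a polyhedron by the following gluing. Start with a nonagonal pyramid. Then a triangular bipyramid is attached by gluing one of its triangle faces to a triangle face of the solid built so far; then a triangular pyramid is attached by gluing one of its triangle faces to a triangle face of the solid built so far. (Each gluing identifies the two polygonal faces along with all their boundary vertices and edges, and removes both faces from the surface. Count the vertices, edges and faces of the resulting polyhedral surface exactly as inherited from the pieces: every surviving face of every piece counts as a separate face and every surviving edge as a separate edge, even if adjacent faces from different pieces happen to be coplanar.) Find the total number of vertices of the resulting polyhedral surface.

A nonagonal pyramid: V=10, E=18, F=10.
Attach a triangular bipyramid (V=5, E=9, F=6) along a 3-gon: merge 3 vertices and 3 edges, delete both glued faces → V=12, E=24, F=14.
Attach a triangular pyramid (V=4, E=6, F=4) along a 3-gon: merge 3 vertices and 3 edges, delete both glued faces → V=13, E=27, F=16.
Check: V − E + F = 13 − 27 + 16 = 2.

13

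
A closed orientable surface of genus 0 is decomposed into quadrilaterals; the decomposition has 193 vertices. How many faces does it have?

χ = 2 − 2·0 = 2, and every face is a square so 4F = 2E.
V − E + F = 2 with E = 4F/2 gives 193 − (4/2 − 1)·F = 2, so F = 191 and E = 382.

191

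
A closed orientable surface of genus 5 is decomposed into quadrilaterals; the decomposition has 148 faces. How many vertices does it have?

140

χ = 2 − 2·5 = -8, and every face is a square so 4F = 2E.
E = 4·148/2 = 296. Then V = -8 + E − F = -8 + 296 − 148 = 140.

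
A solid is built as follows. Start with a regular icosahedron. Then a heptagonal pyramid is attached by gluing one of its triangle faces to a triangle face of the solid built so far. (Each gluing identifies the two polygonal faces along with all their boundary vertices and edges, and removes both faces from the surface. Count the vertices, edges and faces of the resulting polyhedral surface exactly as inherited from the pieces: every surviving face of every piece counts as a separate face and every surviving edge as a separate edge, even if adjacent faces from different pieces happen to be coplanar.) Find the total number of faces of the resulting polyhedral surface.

26

A regular icosahedron: V=12, E=30, F=20.
Attach a heptagonal pyramid (V=8, E=14, F=8) along a 3-gon: merge 3 vertices and 3 edges, delete both glued faces → V=17, E=41, F=26.
Check: V − E + F = 17 − 41 + 26 = 2.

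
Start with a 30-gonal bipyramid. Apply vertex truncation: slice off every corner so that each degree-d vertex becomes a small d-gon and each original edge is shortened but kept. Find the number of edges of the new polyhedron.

270

The base solid has V = 32, E = 90, F = 60.
Truncation replaces each original edge-end by a new vertex, so V′ = 2E = 180.
Each original edge survives, and each old vertex of degree d contributes d new edges; summing degrees gives Σd = 2E, so E′ = E + 2E = 3E = 270.
Each original face survives and each original vertex becomes one new face: F′ = F + V = 92.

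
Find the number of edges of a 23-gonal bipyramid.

69

A bipyramid over an n-gon has 2n triangular faces and n + 2 vertices: V = 23 + 2 = 25, E = 3·23 = 69, F = 2·23 = 46.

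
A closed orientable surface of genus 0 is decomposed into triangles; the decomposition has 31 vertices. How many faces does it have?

χ = 2 − 2·0 = 2, and every face is a triangle so 3F = 2E.
V − E + F = 2 with E = 3F/2 gives 31 − (3/2 − 1)·F = 2, so F = 58 and E = 87.

58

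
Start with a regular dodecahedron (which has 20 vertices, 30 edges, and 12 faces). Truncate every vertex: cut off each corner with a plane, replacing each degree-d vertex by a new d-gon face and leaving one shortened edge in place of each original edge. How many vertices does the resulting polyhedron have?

60

Truncation replaces each original edge-end by a new vertex, so V′ = 2E = 60.
Each original edge survives, and each old vertex of degree d contributes d new edges; summing degrees gives Σd = 2E, so E′ = E + 2E = 3E = 90.
Each original face survives and each original vertex becomes one new face: F′ = F + V = 32.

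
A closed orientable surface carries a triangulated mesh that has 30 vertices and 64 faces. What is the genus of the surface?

2

Every face is a triangle, so 2E = 3·64 = 192, giving E = 96.
χ = V − E + F = 30 − 96 + 64 = -2.
For a closed orientable surface χ = 2 − 2g, so g = (2 − (-2))/2 = 2.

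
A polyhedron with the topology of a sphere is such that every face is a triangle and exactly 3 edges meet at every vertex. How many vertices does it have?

Each face has 3 edges and each edge borders two faces, so 2E = 3F.
Each vertex has degree 3, so 3V = 2E and hence V = 3F/3.
Euler: V − E + F = 2 ⇒ (3F/3) − (3F/2) + F = 2.
Multiply by 6: (6 − 9 + 6)F = 12, i.e. 3F = 12.
So F = 4, E = 3·4/2 = 6, V = 3·4/3 = 4.

4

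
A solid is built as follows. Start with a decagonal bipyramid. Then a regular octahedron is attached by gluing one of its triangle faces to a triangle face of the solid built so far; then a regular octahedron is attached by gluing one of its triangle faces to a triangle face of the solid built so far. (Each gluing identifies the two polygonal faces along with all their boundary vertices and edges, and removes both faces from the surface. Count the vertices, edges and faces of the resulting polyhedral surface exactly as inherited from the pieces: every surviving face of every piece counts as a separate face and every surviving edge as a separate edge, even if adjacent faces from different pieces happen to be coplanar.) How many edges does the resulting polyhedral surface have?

48

A decagonal bipyramid: V=12, E=30, F=20.
Attach a regular octahedron (V=6, E=12, F=8) along a 3-gon: merge 3 vertices and 3 edges, delete both glued faces → V=15, E=39, F=26.
Attach a regular octahedron (V=6, E=12, F=8) along a 3-gon: merge 3 vertices and 3 edges, delete both glued faces → V=18, E=48, F=32.
Check: V − E + F = 18 − 48 + 32 = 2.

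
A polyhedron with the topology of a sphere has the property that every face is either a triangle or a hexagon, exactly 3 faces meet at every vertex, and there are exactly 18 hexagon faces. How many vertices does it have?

Let x be the number of triangles; then F = 18 + x.
Edge–face incidences: 2E = 6·18 + 3·x = 108 + 3x.
Every vertex has degree 3, so 3V = 2E.
Euler: V − E + F = 2 ⇒ (2E)/3 − E + (18 + x) = 2.
Multiply by 6: 2·(2E) − 3·(2E) + 6·(18 + x) = 12, i.e. 108 + 6x − (108 + 3x) = 12.
Collecting terms: 3x = 12, so x = 4.
Then 2E = 108 + 3·4 = 120, so E = 60, V = 2E/3 = 40, F = 18 + 4 = 22.

40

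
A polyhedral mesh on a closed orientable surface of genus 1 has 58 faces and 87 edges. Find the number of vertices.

29

For a closed orientable surface of genus 1, χ = 2 − 2·1 = 0.
V = 0 + E − F = 0 + 87 − 58 = 29.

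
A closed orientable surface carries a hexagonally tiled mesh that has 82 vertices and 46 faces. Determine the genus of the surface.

6

Every face is a hexagon, so 2E = 6·46 = 276, giving E = 138.
χ = V − E + F = 82 − 138 + 46 = -10.
For a closed orientable surface χ = 2 − 2g, so g = (2 − (-10))/2 = 6.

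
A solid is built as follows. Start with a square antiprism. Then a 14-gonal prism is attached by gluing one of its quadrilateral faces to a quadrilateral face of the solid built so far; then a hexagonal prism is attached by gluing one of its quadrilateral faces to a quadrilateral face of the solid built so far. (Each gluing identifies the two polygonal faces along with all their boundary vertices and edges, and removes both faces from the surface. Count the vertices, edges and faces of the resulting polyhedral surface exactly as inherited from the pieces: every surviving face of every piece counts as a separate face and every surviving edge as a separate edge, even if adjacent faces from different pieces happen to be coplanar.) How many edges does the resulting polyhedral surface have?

68

A square antiprism: V=8, E=16, F=10.
Attach a 14-gonal prism (V=28, E=42, F=16) along a 4-gon: merge 4 vertices and 4 edges, delete both glued faces → V=32, E=54, F=24.
Attach a hexagonal prism (V=12, E=18, F=8) along a 4-gon: merge 4 vertices and 4 edges, delete both glued faces → V=40, E=68, F=30.
Check: V − E + F = 40 − 68 + 30 = 2.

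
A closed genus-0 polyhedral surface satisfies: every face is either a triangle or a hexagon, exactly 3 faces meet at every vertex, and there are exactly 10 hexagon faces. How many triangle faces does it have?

4

Let x be the number of triangles; then F = 10 + x.
Edge–face incidences: 2E = 6·10 + 3·x = 60 + 3x.
Every vertex has degree 3, so 3V = 2E.
Euler: V − E + F = 2 ⇒ (2E)/3 − E + (10 + x) = 2.
Multiply by 6: 2·(2E) − 3·(2E) + 6·(10 + x) = 12, i.e. 60 + 6x − (60 + 3x) = 12.
Collecting terms: 3x = 12, so x = 4.
Then 2E = 60 + 3·4 = 72, so E = 36, V = 2E/3 = 24, F = 10 + 4 = 14.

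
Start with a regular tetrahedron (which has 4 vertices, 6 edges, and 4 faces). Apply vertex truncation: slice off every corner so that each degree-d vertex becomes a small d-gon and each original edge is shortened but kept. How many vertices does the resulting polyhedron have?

12

Truncation replaces each original edge-end by a new vertex, so V′ = 2E = 12.
Each original edge survives, and each old vertex of degree d contributes d new edges; summing degrees gives Σd = 2E, so E′ = E + 2E = 3E = 18.
Each original face survives and each original vertex becomes one new face: F′ = F + V = 8.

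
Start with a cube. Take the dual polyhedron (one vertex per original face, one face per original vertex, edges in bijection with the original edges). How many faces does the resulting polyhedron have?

8

The base solid has V = 8, E = 12, F = 6.
The dual swaps V and F and preserves E: V′ = F = 6, E′ = E = 12, F′ = V = 8.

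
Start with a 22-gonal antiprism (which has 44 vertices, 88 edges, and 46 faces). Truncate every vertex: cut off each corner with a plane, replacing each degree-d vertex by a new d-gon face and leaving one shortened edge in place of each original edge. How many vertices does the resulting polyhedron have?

176

Truncation replaces each original edge-end by a new vertex, so V′ = 2E = 176.
Each original edge survives, and each old vertex of degree d contributes d new edges; summing degrees gives Σd = 2E, so E′ = E + 2E = 3E = 264.
Each original face survives and each original vertex becomes one new face: F′ = F + V = 90.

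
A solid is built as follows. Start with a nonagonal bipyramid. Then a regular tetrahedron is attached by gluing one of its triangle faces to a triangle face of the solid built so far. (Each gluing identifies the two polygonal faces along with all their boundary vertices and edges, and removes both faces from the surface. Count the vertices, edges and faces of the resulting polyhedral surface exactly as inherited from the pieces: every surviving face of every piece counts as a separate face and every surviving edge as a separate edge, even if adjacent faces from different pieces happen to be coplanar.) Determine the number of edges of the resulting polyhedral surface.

A nonagonal bipyramid: V=11, E=27, F=18.
Attach a regular tetrahedron (V=4, E=6, F=4) along a 3-gon: merge 3 vertices and 3 edges, delete both glued faces → V=12, E=30, F=20.
Check: V − E + F = 12 − 30 + 20 = 2.

30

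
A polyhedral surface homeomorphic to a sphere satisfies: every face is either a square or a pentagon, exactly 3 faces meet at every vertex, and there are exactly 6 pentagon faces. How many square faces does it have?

3

Let x be the number of squares; then F = 6 + x.
Edge–face incidences: 2E = 5·6 + 4·x = 30 + 4x.
Every vertex has degree 3, so 3V = 2E.
Euler: V − E + F = 2 ⇒ (2E)/3 − E + (6 + x) = 2.
Multiply by 6: 2·(2E) − 3·(2E) + 6·(6 + x) = 12, i.e. 36 + 6x − (30 + 4x) = 12.
Collecting terms: 2x + 6 = 12, so 2x = 6, so x = 3.
Then 2E = 30 + 4·3 = 42, so E = 21, V = 2E/3 = 14, F = 6 + 3 = 9.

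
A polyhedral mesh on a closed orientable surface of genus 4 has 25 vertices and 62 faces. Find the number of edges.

For a closed orientable surface of genus 4, χ = 2 − 2·4 = -6.
E = V + F − (-6) = 25 + 62 − (-6) = 93.

93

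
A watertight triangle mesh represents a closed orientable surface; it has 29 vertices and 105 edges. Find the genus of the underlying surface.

Every face is a triangle and each edge borders two faces, so 3F = 2·105, giving F = 70.
χ = V − E + F = 29 − 105 + 70 = -6.
For a closed orientable surface χ = 2 − 2g, so g = (2 − (-6))/2 = 4.

4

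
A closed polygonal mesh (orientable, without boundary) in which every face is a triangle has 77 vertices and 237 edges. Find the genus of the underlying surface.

2

Every face is a triangle and each edge borders two faces, so 3F = 2·237, giving F = 158.
χ = V − E + F = 77 − 237 + 158 = -2.
For a closed orientable surface χ = 2 − 2g, so g = (2 − (-2))/2 = 2.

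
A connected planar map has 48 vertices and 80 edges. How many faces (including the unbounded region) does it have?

34

Euler's formula for a connected plane graph: V − E + F = 2, so F = 2 − 48 + 80 = 34.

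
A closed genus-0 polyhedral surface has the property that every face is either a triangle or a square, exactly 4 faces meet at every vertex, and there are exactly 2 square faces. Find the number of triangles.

8

Let x be the number of triangles; then F = 2 + x.
Edge–face incidences: 2E = 4·2 + 3·x = 8 + 3x.
Every vertex has degree 4, so 4V = 2E.
Euler: V − E + F = 2 ⇒ (2E)/4 − E + (2 + x) = 2.
Multiply by 8: 2·(2E) − 4·(2E) + 8·(2 + x) = 16, i.e. 16 + 8x − 2·(8 + 3x) = 16.
Collecting terms: 2x = 16, so x = 8.
Then 2E = 8 + 3·8 = 32, so E = 16, V = 2E/4 = 8, F = 2 + 8 = 10.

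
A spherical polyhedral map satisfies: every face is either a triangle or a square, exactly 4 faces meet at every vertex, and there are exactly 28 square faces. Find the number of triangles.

8

Let x be the number of triangles; then F = 28 + x.
Edge–face incidences: 2E = 4·28 + 3·x = 112 + 3x.
Every vertex has degree 4, so 4V = 2E.
Euler: V − E + F = 2 ⇒ (2E)/4 − E + (28 + x) = 2.
Multiply by 8: 2·(2E) − 4·(2E) + 8·(28 + x) = 16, i.e. 224 + 8x − 2·(112 + 3x) = 16.
Collecting terms: 2x = 16, so x = 8.
Then 2E = 112 + 3·8 = 136, so E = 68, V = 2E/4 = 34, F = 28 + 8 = 36.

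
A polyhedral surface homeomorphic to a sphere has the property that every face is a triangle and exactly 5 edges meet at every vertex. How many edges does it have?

Each face has 3 edges and each edge borders two faces, so 2E = 3F.
Each vertex has degree 5, so 5V = 2E and hence V = 3F/5.
Euler: V − E + F = 2 ⇒ (3F/5) − (3F/2) + F = 2.
Multiply by 10: (6 − 15 + 10)F = 20, i.e. 1F = 20.
So F = 20, E = 3·20/2 = 30, V = 3·20/5 = 12.

30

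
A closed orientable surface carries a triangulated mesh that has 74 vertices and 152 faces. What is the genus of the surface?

2

Every face is a triangle, so 2E = 3·152 = 456, giving E = 228.
χ = V − E + F = 74 − 228 + 152 = -2.
For a closed orientable surface χ = 2 − 2g, so g = (2 − (-2))/2 = 2.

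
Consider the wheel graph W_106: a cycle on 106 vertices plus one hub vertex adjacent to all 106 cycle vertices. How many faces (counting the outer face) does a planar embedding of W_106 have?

W_106 has V = 106 + 1 = 107 vertices and E = 2·106 = 212 edges.
By Euler's formula F = 2 − V + E = 2 − 107 + 212 = 107.

107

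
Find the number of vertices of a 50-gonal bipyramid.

A bipyramid over an n-gon has 2n triangular faces and n + 2 vertices: V = 50 + 2 = 52, E = 3·50 = 150, F = 2·50 = 100.

52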